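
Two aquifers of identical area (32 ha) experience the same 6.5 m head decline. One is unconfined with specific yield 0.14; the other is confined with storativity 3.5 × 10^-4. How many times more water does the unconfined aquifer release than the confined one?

A = 32 ha = 3.2 × 10^5 m²
Unconfined: ΔV_u = Sy × A × Δh = 0.14 × 3.2 × 10^5 × 6.5 = 2.912 × 10^5 m³
Confined: ΔV_c = S × A × Δh = 3.5 × 10^-4 × 3.2 × 10^5 × 6.5 = 728 m³
Ratio = ΔV_u / ΔV_c = Sy / S = 0.14 / 3.5 × 10^-4 = 400

ΔV_u / ΔV_c ≈ 400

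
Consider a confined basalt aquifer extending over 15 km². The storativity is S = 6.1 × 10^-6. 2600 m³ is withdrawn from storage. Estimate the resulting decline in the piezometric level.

Δh ≈ 28.4 m

A = 15 km² = 1.5 × 10^7 m²
Δh = ΔV / (S × A) = 2600 m³ / (6.1 × 10^-6 × 1.5 × 10^7 m²) = 28.42 m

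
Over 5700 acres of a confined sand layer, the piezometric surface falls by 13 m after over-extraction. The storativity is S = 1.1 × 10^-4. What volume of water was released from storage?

ΔV ≈ 33000 m³

A = 5700 acres = 2.307 × 10^7 m²
ΔV = S × A × Δh = 1.1 × 10^-4 × 2.307 × 10^7 m² × 13 m = 32990 m³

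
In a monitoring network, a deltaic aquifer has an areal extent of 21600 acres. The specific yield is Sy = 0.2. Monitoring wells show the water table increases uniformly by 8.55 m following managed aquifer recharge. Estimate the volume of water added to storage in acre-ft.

A = 21600 acres = 8.741 × 10^7 m²
ΔV = Sy × A × Δh = 0.2 × 8.741 × 10^7 m² × 8.55 m = 1.495 × 10^8 m³
ΔV = 1.495 × 10^8 m³ = 1.212 × 10^5 acre-ft

ΔV ≈ 1.21 × 10^5 acre-ft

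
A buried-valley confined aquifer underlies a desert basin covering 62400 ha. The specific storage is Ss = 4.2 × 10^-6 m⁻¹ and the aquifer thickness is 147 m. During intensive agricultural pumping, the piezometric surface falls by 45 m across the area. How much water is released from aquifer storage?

S = Ss × b = 4.2 × 10^-6 m⁻¹ × 147 m = 6.174 × 10^-4
A = 62400 ha = 6.24 × 10^8 m²
ΔV = S × A × Δh = 6.174 × 10^-4 × 6.24 × 10^8 m² × 45 m = 1.734 × 10^7 m³

ΔV ≈ 1.73 × 10^7 m³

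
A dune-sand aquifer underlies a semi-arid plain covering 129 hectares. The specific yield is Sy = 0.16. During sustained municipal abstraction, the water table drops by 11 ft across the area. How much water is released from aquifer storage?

A = 129 hectares = 1.29 × 10^6 m²
Δh = 11 ft = 3.353 m
ΔV = Sy × A × Δh = 0.16 × 1.29 × 10^6 m² × 3.353 m = 6.92 × 10^5 m³

ΔV ≈ 6.92 × 10^5 m³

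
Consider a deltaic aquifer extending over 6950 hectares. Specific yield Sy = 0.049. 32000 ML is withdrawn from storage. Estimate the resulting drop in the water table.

Δh ≈ 9.4 m

A = 6950 hectares = 6.95 × 10^7 m²
ΔV = 32000 ML = 3.2 × 10^7 m³
Δh = ΔV / (Sy × A) = 3.2 × 10^7 m³ / (0.049 × 6.95 × 10^7 m²) = 9.397 m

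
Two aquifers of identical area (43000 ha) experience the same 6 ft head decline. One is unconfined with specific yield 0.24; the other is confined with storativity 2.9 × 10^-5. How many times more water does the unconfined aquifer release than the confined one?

ΔV_u / ΔV_c ≈ 8280

A = 43000 ha = 4.3 × 10^8 m²
Δh = 6 ft = 1.829 m
Unconfined: ΔV_u = Sy × A × Δh = 0.24 × 4.3 × 10^8 × 1.829 = 1.887 × 10^8 m³
Confined: ΔV_c = S × A × Δh = 2.9 × 10^-5 × 4.3 × 10^8 × 1.829 = 22810 m³
Ratio = ΔV_u / ΔV_c = Sy / S = 0.24 / 2.9 × 10^-5 = 8276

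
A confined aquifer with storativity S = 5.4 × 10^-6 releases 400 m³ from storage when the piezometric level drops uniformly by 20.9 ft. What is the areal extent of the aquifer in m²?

Δh = 20.9 ft = 6.37 m
A = ΔV / (S × Δh) = 400 / (5.4 × 10^-6 × 6.37) = 1.163 × 10^7 m²

A ≈ 1.16 × 10^7 m²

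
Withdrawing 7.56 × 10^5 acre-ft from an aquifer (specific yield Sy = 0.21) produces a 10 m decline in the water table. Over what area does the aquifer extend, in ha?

ΔV = 7.56 × 10^5 acre-ft = 9.325 × 10^8 m³
A = ΔV / (Sy × Δh) = 9.325 × 10^8 / (0.21 × 10) = 4.441 × 10^8 m²
A = 4.441 × 10^8 m² = 44410 ha

A ≈ 44400 ha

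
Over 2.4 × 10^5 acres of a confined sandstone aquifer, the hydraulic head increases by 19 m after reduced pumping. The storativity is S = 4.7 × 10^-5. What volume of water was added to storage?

A = 2.4 × 10^5 acres = 9.712 × 10^8 m²
ΔV = S × A × Δh = 4.7 × 10^-5 × 9.712 × 10^8 m² × 19 m = 8.673 × 10^5 m³

ΔV ≈ 8.67 × 10^5 m³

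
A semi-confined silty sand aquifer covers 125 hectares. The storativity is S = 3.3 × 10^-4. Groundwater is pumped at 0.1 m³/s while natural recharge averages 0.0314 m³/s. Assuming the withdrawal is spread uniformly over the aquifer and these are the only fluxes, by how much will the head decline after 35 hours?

Δh ≈ 21 m

A = 125 hectares = 1.25 × 10^6 m²
Net abstraction = 0.1 − 0.0314 = 0.0686 m³/s
Q_net = 0.0686 m³/s = 5927 m³/d
t = 35 hours = 1.458 d
ΔV = Q × t = 5927 m³/d × 1.458 d = 8644 m³
Δh = ΔV / (S × A) = 8644 / (3.3 × 10^-4 × 1.25 × 10^6) = 20.95 m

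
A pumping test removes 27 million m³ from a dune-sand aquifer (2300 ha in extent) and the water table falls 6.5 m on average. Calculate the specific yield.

Sy ≈ 0.18

A = 2300 ha = 2.3 × 10^7 m²
ΔV = 27 million m³ = 2.7 × 10^7 m³
Sy = ΔV / (A × Δh) = 2.7 × 10^7 m³ / (2.3 × 10^7 m² × 6.5 m) = 0.1806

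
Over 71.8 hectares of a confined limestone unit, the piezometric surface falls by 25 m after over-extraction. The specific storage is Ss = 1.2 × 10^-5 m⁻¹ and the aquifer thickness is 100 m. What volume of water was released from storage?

ΔV ≈ 21500 m³

S = Ss × b = 1.2 × 10^-5 m⁻¹ × 100 m = 1.2 × 10^-3
A = 71.8 hectares = 7.18 × 10^5 m²
ΔV = S × A × Δh = 0.0012 × 7.18 × 10^5 m² × 25 m = 21540 m³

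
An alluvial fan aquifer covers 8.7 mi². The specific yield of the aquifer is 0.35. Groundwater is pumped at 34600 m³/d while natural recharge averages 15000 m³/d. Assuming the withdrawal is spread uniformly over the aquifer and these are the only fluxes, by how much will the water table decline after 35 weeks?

Δh ≈ 0.609 m

A = 8.7 mi² = 2.253 × 10^7 m²
Net abstraction = 34600 − 15000 = 19600 m³/d
t = 35 weeks = 245 d
ΔV = Q × t = 19600 m³/d × 245 d = 4.802 × 10^6 m³
Δh = ΔV / (Sy × A) = 4.802 × 10^6 / (0.35 × 2.253 × 10^7) = 0.6089 m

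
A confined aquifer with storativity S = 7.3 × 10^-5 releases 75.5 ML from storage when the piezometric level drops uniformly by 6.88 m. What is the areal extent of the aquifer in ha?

ΔV = 75.5 ML = 75500 m³
A = ΔV / (S × Δh) = 75500 / (7.3 × 10^-5 × 6.88) = 1.503 × 10^8 m²
A = 1.503 × 10^8 m² = 15030 ha

A ≈ 15000 ha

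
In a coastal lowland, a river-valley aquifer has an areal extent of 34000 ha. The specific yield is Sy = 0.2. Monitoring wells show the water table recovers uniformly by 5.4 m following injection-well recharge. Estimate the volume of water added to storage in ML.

ΔV ≈ 3.67 × 10^5 ML

A = 34000 ha = 3.4 × 10^8 m²
ΔV = Sy × A × Δh = 0.2 × 3.4 × 10^8 m² × 5.4 m = 3.672 × 10^8 m³
ΔV = 3.672 × 10^8 m³ = 3.672 × 10^5 ML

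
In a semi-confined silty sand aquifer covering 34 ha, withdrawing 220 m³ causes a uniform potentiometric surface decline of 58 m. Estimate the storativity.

A = 34 ha = 3.4 × 10^5 m²
S = ΔV / (A × Δh) = 220 m³ / (3.4 × 10^5 m² × 58 m) = 1.116 × 10^-5

S ≈ 1.1 × 10^-5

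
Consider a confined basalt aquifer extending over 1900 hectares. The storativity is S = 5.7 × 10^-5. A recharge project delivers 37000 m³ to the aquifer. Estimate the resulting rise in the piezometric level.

A = 1900 hectares = 1.9 × 10^7 m²
Δh = ΔV / (S × A) = 37000 m³ / (5.7 × 10^-5 × 1.9 × 10^7 m²) = 34.16 m

Δh ≈ 34.2 m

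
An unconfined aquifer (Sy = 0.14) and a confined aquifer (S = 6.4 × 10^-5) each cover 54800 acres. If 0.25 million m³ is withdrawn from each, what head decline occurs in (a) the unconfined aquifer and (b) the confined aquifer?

Δh_u ≈ 0.00805 m; Δh_c ≈ 17.6 m

A = 54800 acres = 2.218 × 10^8 m²
ΔV = 0.25 million m³ = 2.5 × 10^5 m³
Unconfined: Δh_u = ΔV/(Sy·A) = 2.5 × 10^5/(0.14 × 2.218 × 10^8) = 0.008052 m
Confined: Δh_c = ΔV/(S·A) = 2.5 × 10^5/(6.4 × 10^-5 × 2.218 × 10^8) = 17.61 m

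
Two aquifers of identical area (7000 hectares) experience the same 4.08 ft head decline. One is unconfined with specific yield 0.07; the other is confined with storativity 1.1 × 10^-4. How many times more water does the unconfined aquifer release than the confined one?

A = 7000 hectares = 7 × 10^7 m²
Δh = 4.08 ft = 1.244 m
Unconfined: ΔV_u = Sy × A × Δh = 0.07 × 7 × 10^7 × 1.244 = 6.094 × 10^6 m³
Confined: ΔV_c = S × A × Δh = 1.1 × 10^-4 × 7 × 10^7 × 1.244 = 9576 m³
Ratio = ΔV_u / ΔV_c = Sy / S = 0.07 / 1.1 × 10^-4 = 636.4

ΔV_u / ΔV_c ≈ 636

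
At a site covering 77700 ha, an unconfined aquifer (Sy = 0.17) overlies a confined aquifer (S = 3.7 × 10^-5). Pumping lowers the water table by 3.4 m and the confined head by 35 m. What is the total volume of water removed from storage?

A = 77700 ha = 7.77 × 10^8 m²
Unconfined: ΔV_u = Sy × A × Δh_u = 0.17 × 7.77 × 10^8 × 3.4 = 4.491 × 10^8 m³
Confined: ΔV_c = S × A × Δh_c = 3.7 × 10^-5 × 7.77 × 10^8 × 35 = 1.006 × 10^6 m³
Total ΔV = 4.491 × 10^8 + 1.006 × 10^6 = 4.501 × 10^8 m³

ΔV ≈ 4.5 × 10^8 m³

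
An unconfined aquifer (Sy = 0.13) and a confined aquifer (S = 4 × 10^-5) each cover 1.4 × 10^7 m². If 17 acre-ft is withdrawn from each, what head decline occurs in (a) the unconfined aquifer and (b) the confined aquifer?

Δh_u ≈ 0.0115 m; Δh_c ≈ 37.4 m

ΔV = 17 acre-ft = 20970 m³
Unconfined: Δh_u = ΔV/(Sy·A) = 20970/(0.13 × 1.4 × 10^7) = 0.01152 m
Confined: Δh_c = ΔV/(S·A) = 20970/(4 × 10^-5 × 1.4 × 10^7) = 37.44 m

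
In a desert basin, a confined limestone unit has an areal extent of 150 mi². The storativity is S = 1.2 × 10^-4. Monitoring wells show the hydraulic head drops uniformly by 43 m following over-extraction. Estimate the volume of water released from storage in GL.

A = 150 mi² = 3.885 × 10^8 m²
ΔV = S × A × Δh = 1.2 × 10^-4 × 3.885 × 10^8 m² × 43 m = 2.005 × 10^6 m³
ΔV = 2.005 × 10^6 m³ = 2.005 GL

ΔV ≈ 2 GL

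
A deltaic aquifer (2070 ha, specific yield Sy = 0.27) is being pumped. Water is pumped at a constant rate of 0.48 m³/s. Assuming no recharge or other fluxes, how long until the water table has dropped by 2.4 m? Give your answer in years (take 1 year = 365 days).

A = 2070 ha = 2.07 × 10^7 m²
ΔV = Sy × A × Δh = 0.27 × 2.07 × 10^7 × 2.4 = 1.341 × 10^7 m³
Q = 0.48 m³/s = 41470 m³/d
t = ΔV / Q = 1.341 × 10^7 m³ / 41470 m³/d = 323.4 d
t = 323.4 d ≈ 0.8861 years

t ≈ 0.886 years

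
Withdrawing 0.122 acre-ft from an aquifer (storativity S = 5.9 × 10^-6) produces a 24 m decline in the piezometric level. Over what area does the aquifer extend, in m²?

ΔV = 0.122 acre-ft = 150.5 m³
A = ΔV / (S × Δh) = 150.5 / (5.9 × 10^-6 × 24) = 1.063 × 10^6 m²

A ≈ 1.06 × 10^6 m²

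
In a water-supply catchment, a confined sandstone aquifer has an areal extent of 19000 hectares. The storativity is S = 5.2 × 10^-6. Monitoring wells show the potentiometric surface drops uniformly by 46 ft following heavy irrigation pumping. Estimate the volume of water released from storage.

A = 19000 hectares = 1.9 × 10^8 m²
Δh = 46 ft = 14.02 m
ΔV = S × A × Δh = 5.2 × 10^-6 × 1.9 × 10^8 m² × 14.02 m = 13850 m³

ΔV ≈ 13900 m³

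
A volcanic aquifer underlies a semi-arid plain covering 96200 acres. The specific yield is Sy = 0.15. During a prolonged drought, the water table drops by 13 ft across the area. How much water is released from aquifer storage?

ΔV ≈ 2.31 × 10^8 m³

A = 96200 acres = 3.893 × 10^8 m²
Δh = 13 ft = 3.962 m
ΔV = Sy × A × Δh = 0.15 × 3.893 × 10^8 m² × 3.962 m = 2.314 × 10^8 m³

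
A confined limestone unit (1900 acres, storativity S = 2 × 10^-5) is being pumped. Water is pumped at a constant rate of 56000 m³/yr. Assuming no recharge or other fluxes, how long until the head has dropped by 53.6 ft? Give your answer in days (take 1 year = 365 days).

A = 1900 acres = 7.689 × 10^6 m²
Δh = 53.6 ft = 16.34 m
ΔV = S × A × Δh = 2 × 10^-5 × 7.689 × 10^6 × 16.34 = 2512 m³
Q = 56000 m³/yr = 153.4 m³/d
t = ΔV / Q = 2512 m³ / 153.4 m³/d = 16.38 d

t ≈ 16.4 days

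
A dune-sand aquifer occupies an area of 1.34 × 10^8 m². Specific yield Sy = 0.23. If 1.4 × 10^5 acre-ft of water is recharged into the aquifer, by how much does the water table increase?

Δh ≈ 5.6 m

ΔV = 1.4 × 10^5 acre-ft = 1.727 × 10^8 m³
Δh = ΔV / (Sy × A) = 1.727 × 10^8 m³ / (0.23 × 1.34 × 10^8 m²) = 5.603 m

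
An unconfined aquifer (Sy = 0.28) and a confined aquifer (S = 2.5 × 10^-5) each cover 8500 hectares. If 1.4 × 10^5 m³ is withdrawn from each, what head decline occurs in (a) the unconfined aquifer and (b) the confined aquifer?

Δh_u ≈ 0.00588 m; Δh_c ≈ 65.9 m

A = 8500 hectares = 8.5 × 10^7 m²
Unconfined: Δh_u = ΔV/(Sy·A) = 1.4 × 10^5/(0.28 × 8.5 × 10^7) = 0.005882 m
Confined: Δh_c = ΔV/(S·A) = 1.4 × 10^5/(2.5 × 10^-5 × 8.5 × 10^7) = 65.88 m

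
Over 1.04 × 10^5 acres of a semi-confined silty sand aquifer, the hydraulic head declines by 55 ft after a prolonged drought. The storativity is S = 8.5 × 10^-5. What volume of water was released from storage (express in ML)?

A = 1.04 × 10^5 acres = 4.209 × 10^8 m²
Δh = 55 ft = 16.76 m
ΔV = S × A × Δh = 8.5 × 10^-5 × 4.209 × 10^8 m² × 16.76 m = 5.997 × 10^5 m³
ΔV = 5.997 × 10^5 m³ = 599.7 ML

ΔV ≈ 600 ML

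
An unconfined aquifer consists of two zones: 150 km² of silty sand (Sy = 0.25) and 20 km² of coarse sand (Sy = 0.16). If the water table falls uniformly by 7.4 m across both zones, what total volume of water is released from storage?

A₁ = 150 km² = 1.5 × 10^8 m²; A₂ = 20 km² = 2 × 10^7 m²
ΔV₁ = 0.25 × 1.5 × 10^8 × 7.4 = 2.775 × 10^8 m³
ΔV₂ = 0.16 × 2 × 10^7 × 7.4 = 2.368 × 10^7 m³
ΔV = ΔV₁ + ΔV₂ = 3.012 × 10^8 m³

ΔV ≈ 3.01 × 10^8 m³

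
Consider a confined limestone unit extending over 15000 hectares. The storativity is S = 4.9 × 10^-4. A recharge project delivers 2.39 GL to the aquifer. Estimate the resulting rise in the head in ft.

Δh ≈ 107 ft

A = 15000 hectares = 1.5 × 10^8 m²
ΔV = 2.39 GL = 2.39 × 10^6 m³
Δh = ΔV / (S × A) = 2.39 × 10^6 m³ / (4.9 × 10^-4 × 1.5 × 10^8 m²) = 32.52 m
Δh = 32.52 m = 106.7 ft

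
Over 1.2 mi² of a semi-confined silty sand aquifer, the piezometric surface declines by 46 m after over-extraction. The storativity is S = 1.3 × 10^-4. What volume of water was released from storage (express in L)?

A = 1.2 mi² = 3.108 × 10^6 m²
ΔV = S × A × Δh = 1.3 × 10^-4 × 3.108 × 10^6 m² × 46 m = 18590 m³
ΔV = 18590 m³ = 1.859 × 10^7 L

ΔV ≈ 1.86 × 10^7 L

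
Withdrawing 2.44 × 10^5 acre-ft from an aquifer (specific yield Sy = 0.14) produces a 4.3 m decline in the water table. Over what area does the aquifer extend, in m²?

A ≈ 5 × 10^8 m²

ΔV = 2.44 × 10^5 acre-ft = 3.01 × 10^8 m³
A = ΔV / (Sy × Δh) = 3.01 × 10^8 / (0.14 × 4.3) = 4.999 × 10^8 m²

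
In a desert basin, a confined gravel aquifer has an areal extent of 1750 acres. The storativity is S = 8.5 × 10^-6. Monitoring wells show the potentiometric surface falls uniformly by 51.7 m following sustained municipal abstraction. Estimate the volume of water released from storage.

A = 1750 acres = 7.082 × 10^6 m²
ΔV = S × A × Δh = 8.5 × 10^-6 × 7.082 × 10^6 m² × 51.7 m = 3112 m³

ΔV ≈ 3110 m³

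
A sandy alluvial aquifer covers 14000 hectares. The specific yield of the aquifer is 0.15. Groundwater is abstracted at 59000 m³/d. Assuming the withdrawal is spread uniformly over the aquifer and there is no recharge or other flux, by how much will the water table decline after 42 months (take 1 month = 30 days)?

Δh ≈ 3.54 m

A = 14000 hectares = 1.4 × 10^8 m²
t = 42 months = 1260 d
ΔV = Q × t = 59000 m³/d × 1260 d = 7.434 × 10^7 m³
Δh = ΔV / (Sy × A) = 7.434 × 10^7 / (0.15 × 1.4 × 10^8) = 3.54 m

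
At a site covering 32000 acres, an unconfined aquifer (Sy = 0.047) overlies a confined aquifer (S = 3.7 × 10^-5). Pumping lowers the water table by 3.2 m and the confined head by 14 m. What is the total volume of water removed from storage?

A = 32000 acres = 1.295 × 10^8 m²
Unconfined: ΔV_u = Sy × A × Δh_u = 0.047 × 1.295 × 10^8 × 3.2 = 1.948 × 10^7 m³
Confined: ΔV_c = S × A × Δh_c = 3.7 × 10^-5 × 1.295 × 10^8 × 14 = 67080 m³
Total ΔV = 1.948 × 10^7 + 67080 = 1.954 × 10^7 m³

ΔV ≈ 1.95 × 10^7 m³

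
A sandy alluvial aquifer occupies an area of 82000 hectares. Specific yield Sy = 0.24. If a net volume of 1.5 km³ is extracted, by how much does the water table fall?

Δh ≈ 7.62 m

A = 82000 hectares = 8.2 × 10^8 m²
ΔV = 1.5 km³ = 1.5 × 10^9 m³
Δh = ΔV / (Sy × A) = 1.5 × 10^9 m³ / (0.24 × 8.2 × 10^8 m²) = 7.622 m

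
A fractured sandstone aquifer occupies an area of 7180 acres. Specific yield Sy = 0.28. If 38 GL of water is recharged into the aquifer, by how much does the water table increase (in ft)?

Δh ≈ 15.3 ft

A = 7180 acres = 2.906 × 10^7 m²
ΔV = 38 GL = 3.8 × 10^7 m³
Δh = ΔV / (Sy × A) = 3.8 × 10^7 m³ / (0.28 × 2.906 × 10^7 m²) = 4.671 m
Δh = 4.671 m = 15.32 ft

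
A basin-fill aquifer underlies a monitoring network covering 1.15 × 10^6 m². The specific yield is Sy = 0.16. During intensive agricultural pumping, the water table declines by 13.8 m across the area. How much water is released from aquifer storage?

ΔV = Sy × A × Δh = 0.16 × 1.15 × 10^6 m² × 13.8 m = 2.539 × 10^6 m³

ΔV ≈ 2.54 × 10^6 m³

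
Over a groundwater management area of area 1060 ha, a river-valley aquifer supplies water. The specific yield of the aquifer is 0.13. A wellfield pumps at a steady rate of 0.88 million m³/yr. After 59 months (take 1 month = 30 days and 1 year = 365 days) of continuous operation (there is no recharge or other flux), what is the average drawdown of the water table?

Δh ≈ 3.1 m

A = 1060 ha = 1.06 × 10^7 m²
Q = 0.88 million m³/yr = 2411 m³/d
t = 59 months = 1770 d
ΔV = Q × t = 2411 m³/d × 1770 d = 4.267 × 10^6 m³
Δh = ΔV / (Sy × A) = 4.267 × 10^6 / (0.13 × 1.06 × 10^7) = 3.097 m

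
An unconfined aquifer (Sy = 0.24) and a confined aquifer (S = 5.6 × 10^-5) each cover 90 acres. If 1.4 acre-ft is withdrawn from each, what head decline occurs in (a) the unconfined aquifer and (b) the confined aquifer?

Δh_u ≈ 0.0198 m; Δh_c ≈ 84.7 m

A = 90 acres = 3.642 × 10^5 m²
ΔV = 1.4 acre-ft = 1727 m³
Unconfined: Δh_u = ΔV/(Sy·A) = 1727/(0.24 × 3.642 × 10^5) = 0.01976 m
Confined: Δh_c = ΔV/(S·A) = 1727/(5.6 × 10^-5 × 3.642 × 10^5) = 84.67 m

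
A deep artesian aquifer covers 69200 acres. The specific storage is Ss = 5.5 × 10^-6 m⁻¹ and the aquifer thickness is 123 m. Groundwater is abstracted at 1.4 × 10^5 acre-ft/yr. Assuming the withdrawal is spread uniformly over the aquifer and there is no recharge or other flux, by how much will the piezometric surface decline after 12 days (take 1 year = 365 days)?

Δh ≈ 30 m

S = Ss × b = 5.5 × 10^-6 m⁻¹ × 123 m = 6.765 × 10^-4
A = 69200 acres = 2.8 × 10^8 m²
Q = 1.4 × 10^5 acre-ft/yr = 4.731 × 10^5 m³/d
ΔV = Q × t = 4.731 × 10^5 m³/d × 12 d = 5.677 × 10^6 m³
Δh = ΔV / (S × A) = 5.677 × 10^6 / (6.765 × 10^-4 × 2.8 × 10^8) = 29.97 m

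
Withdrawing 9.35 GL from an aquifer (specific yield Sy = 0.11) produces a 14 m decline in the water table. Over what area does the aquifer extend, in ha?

A ≈ 607 ha

ΔV = 9.35 GL = 9.35 × 10^6 m³
A = ΔV / (Sy × Δh) = 9.35 × 10^6 / (0.11 × 14) = 6.071 × 10^6 m²
A = 6.071 × 10^6 m² = 607.1 ha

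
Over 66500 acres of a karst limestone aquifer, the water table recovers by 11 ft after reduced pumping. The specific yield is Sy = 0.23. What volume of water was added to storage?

ΔV ≈ 2.08 × 10^8 m³

A = 66500 acres = 2.691 × 10^8 m²
Δh = 11 ft = 3.353 m
ΔV = Sy × A × Δh = 0.23 × 2.691 × 10^8 m² × 3.353 m = 2.075 × 10^8 m³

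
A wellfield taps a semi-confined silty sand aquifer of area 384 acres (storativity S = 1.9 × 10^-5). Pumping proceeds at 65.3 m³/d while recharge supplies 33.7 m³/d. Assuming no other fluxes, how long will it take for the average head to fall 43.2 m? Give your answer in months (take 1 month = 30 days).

t ≈ 1.35 months

A = 384 acres = 1.554 × 10^6 m²
ΔV = S × A × Δh = 1.9 × 10^-5 × 1.554 × 10^6 × 43.2 = 1276 m³
Net withdrawal = 65.3 − 33.7 = 31.6 m³/d
t = ΔV / Q = 1276 m³ / 31.6 m³/d = 40.36 d
t = 40.36 d ≈ 1.345 months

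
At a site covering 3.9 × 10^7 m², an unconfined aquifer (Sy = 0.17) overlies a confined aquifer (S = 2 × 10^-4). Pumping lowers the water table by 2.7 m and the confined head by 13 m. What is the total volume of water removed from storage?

Unconfined: ΔV_u = Sy × A × Δh_u = 0.17 × 3.9 × 10^7 × 2.7 = 1.79 × 10^7 m³
Confined: ΔV_c = S × A × Δh_c = 2 × 10^-4 × 3.9 × 10^7 × 13 = 1.014 × 10^5 m³
Total ΔV = 1.79 × 10^7 + 1.014 × 10^5 = 1.8 × 10^7 m³

ΔV ≈ 1.8 × 10^7 m³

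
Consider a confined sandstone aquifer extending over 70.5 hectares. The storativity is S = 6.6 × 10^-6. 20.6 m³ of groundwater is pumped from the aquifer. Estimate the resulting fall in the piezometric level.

Δh ≈ 4.43 m

A = 70.5 hectares = 7.05 × 10^5 m²
Δh = ΔV / (S × A) = 20.6 m³ / (6.6 × 10^-6 × 7.05 × 10^5 m²) = 4.427 m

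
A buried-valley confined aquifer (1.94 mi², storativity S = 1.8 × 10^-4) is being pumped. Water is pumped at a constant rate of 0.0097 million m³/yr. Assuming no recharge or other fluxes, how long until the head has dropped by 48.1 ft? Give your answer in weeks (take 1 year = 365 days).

A = 1.94 mi² = 5.025 × 10^6 m²
Δh = 48.1 ft = 14.66 m
ΔV = S × A × Δh = 1.8 × 10^-4 × 5.025 × 10^6 × 14.66 = 13260 m³
Q = 0.0097 million m³/yr = 26.58 m³/d
t = ΔV / Q = 13260 m³ / 26.58 m³/d = 498.9 d
t = 498.9 d ≈ 71.28 weeks

t ≈ 71.3 weeks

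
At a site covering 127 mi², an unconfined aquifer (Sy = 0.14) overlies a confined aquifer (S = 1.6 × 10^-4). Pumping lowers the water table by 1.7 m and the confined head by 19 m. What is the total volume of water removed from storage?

ΔV ≈ 7.93 × 10^7 m³

A = 127 mi² = 3.289 × 10^8 m²
Unconfined: ΔV_u = Sy × A × Δh_u = 0.14 × 3.289 × 10^8 × 1.7 = 7.828 × 10^7 m³
Confined: ΔV_c = S × A × Δh_c = 1.6 × 10^-4 × 3.289 × 10^8 × 19 = 9.999 × 10^5 m³
Total ΔV = 7.828 × 10^7 + 9.999 × 10^5 = 7.928 × 10^7 m³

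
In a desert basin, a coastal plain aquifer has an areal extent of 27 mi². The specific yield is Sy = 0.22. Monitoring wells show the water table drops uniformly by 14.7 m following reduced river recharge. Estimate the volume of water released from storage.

A = 27 mi² = 6.993 × 10^7 m²
ΔV = Sy × A × Δh = 0.22 × 6.993 × 10^7 m² × 14.7 m = 2.262 × 10^8 m³

ΔV ≈ 2.26 × 10^8 m³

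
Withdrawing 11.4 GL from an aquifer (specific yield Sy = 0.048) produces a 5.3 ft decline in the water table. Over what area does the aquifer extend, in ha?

Δh = 5.3 ft = 1.615 m
ΔV = 11.4 GL = 1.14 × 10^7 m³
A = ΔV / (Sy × Δh) = 1.14 × 10^7 / (0.048 × 1.615) = 1.47 × 10^8 m²
A = 1.47 × 10^8 m² = 14700 ha

A ≈ 14700 ha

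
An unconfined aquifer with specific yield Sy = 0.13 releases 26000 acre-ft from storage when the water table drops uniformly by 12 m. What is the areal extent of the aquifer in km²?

A ≈ 20.6 km²

ΔV = 26000 acre-ft = 3.207 × 10^7 m³
A = ΔV / (Sy × Δh) = 3.207 × 10^7 / (0.13 × 12) = 2.056 × 10^7 m²
A = 2.056 × 10^7 m² = 20.56 km²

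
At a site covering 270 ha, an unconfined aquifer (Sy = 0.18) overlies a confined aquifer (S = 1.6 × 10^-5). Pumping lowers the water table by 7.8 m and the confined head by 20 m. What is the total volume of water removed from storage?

ΔV ≈ 3.79 × 10^6 m³

A = 270 ha = 2.7 × 10^6 m²
Unconfined: ΔV_u = Sy × A × Δh_u = 0.18 × 2.7 × 10^6 × 7.8 = 3.791 × 10^6 m³
Confined: ΔV_c = S × A × Δh_c = 1.6 × 10^-5 × 2.7 × 10^6 × 20 = 864 m³
Total ΔV = 3.791 × 10^6 + 864 = 3.792 × 10^6 m³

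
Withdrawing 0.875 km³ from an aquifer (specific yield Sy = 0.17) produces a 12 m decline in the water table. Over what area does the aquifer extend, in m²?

A ≈ 4.29 × 10^8 m²

ΔV = 0.875 km³ = 8.75 × 10^8 m³
A = ΔV / (Sy × Δh) = 8.75 × 10^8 / (0.17 × 12) = 4.289 × 10^8 m²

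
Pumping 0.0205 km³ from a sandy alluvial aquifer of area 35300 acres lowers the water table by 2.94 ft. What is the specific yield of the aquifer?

Sy ≈ 0.16

A = 35300 acres = 1.429 × 10^8 m²
Δh = 2.94 ft = 0.8961 m
ΔV = 0.0205 km³ = 2.05 × 10^7 m³
Sy = ΔV / (A × Δh) = 2.05 × 10^7 m³ / (1.429 × 10^8 m² × 0.8961 m) = 0.1601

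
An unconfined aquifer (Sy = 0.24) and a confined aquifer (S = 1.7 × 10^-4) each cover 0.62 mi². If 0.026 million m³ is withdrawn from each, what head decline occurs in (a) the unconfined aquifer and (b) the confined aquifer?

Δh_u ≈ 0.0675 m; Δh_c ≈ 95.2 m

A = 0.62 mi² = 1.606 × 10^6 m²
ΔV = 0.026 million m³ = 26000 m³
Unconfined: Δh_u = ΔV/(Sy·A) = 26000/(0.24 × 1.606 × 10^6) = 0.06746 m
Confined: Δh_c = ΔV/(S·A) = 26000/(1.7 × 10^-4 × 1.606 × 10^6) = 95.24 m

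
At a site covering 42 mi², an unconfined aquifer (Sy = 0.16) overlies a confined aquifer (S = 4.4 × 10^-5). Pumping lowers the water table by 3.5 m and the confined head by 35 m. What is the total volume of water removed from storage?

ΔV ≈ 6.11 × 10^7 m³

A = 42 mi² = 1.088 × 10^8 m²
Unconfined: ΔV_u = Sy × A × Δh_u = 0.16 × 1.088 × 10^8 × 3.5 = 6.092 × 10^7 m³
Confined: ΔV_c = S × A × Δh_c = 4.4 × 10^-5 × 1.088 × 10^8 × 35 = 1.675 × 10^5 m³
Total ΔV = 6.092 × 10^7 + 1.675 × 10^5 = 6.108 × 10^7 m³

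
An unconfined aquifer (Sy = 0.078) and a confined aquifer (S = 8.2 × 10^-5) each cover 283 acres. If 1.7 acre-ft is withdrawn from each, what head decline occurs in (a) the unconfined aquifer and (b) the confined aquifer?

A = 283 acres = 1.145 × 10^6 m²
ΔV = 1.7 acre-ft = 2097 m³
Unconfined: Δh_u = ΔV/(Sy·A) = 2097/(0.078 × 1.145 × 10^6) = 0.02347 m
Confined: Δh_c = ΔV/(S·A) = 2097/(8.2 × 10^-5 × 1.145 × 10^6) = 22.33 m

Δh_u ≈ 0.0235 m; Δh_c ≈ 22.3 m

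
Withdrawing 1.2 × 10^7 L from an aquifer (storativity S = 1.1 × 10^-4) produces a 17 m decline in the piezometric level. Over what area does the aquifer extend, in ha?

A ≈ 642 ha

ΔV = 1.2 × 10^7 L = 12000 m³
A = ΔV / (S × Δh) = 12000 / (1.1 × 10^-4 × 17) = 6.417 × 10^6 m²
A = 6.417 × 10^6 m² = 641.7 ha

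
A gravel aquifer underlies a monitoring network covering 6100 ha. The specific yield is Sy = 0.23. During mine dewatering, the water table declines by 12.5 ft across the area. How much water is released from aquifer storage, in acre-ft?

ΔV ≈ 43300 acre-ft

A = 6100 ha = 6.1 × 10^7 m²
Δh = 12.5 ft = 3.81 m
ΔV = Sy × A × Δh = 0.23 × 6.1 × 10^7 m² × 3.81 m = 5.345 × 10^7 m³
ΔV = 5.345 × 10^7 m³ = 43340 acre-ft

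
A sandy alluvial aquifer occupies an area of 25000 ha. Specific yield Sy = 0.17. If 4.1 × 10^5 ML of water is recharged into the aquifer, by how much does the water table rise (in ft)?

A = 25000 ha = 2.5 × 10^8 m²
ΔV = 4.1 × 10^5 ML = 4.1 × 10^8 m³
Δh = ΔV / (Sy × A) = 4.1 × 10^8 m³ / (0.17 × 2.5 × 10^8 m²) = 9.647 m
Δh = 9.647 m = 31.65 ft

Δh ≈ 31.7 ft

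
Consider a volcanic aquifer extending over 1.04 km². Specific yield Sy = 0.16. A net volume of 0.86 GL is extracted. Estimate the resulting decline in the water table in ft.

Δh ≈ 17 ft

A = 1.04 km² = 1.04 × 10^6 m²
ΔV = 0.86 GL = 8.6 × 10^5 m³
Δh = ΔV / (Sy × A) = 8.6 × 10^5 m³ / (0.16 × 1.04 × 10^6 m²) = 5.168 m
Δh = 5.168 m = 16.96 ft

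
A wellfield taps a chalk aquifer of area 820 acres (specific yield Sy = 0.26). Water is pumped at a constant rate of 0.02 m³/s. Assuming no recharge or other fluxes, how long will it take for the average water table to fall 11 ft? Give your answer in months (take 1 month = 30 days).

t ≈ 55.8 months

A = 820 acres = 3.318 × 10^6 m²
Δh = 11 ft = 3.353 m
ΔV = Sy × A × Δh = 0.26 × 3.318 × 10^6 × 3.353 = 2.893 × 10^6 m³
Q = 0.02 m³/s = 1728 m³/d
t = ΔV / Q = 2.893 × 10^6 m³ / 1728 m³/d = 1674 d
t = 1674 d ≈ 55.8 months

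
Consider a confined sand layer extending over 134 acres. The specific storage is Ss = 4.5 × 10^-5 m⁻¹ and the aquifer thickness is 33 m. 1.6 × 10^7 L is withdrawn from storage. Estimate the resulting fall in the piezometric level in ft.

S = Ss × b = 4.5 × 10^-5 m⁻¹ × 33 m = 1.485 × 10^-3
A = 134 acres = 5.423 × 10^5 m²
ΔV = 1.6 × 10^7 L = 16000 m³
Δh = ΔV / (S × A) = 16000 m³ / (0.001485 × 5.423 × 10^5 m²) = 19.87 m
Δh = 19.87 m = 65.19 ft

Δh ≈ 65.2 ft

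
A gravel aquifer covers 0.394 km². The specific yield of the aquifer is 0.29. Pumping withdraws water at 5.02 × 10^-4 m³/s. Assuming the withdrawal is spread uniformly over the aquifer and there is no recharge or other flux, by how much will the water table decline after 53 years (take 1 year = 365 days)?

Δh ≈ 7.34 m

A = 0.394 km² = 3.94 × 10^5 m²
Q = 5.02 × 10^-4 m³/s = 43.37 m³/d
t = 53 years = 19340 d
ΔV = Q × t = 43.37 m³/d × 19340 d = 8.39 × 10^5 m³
Δh = ΔV / (Sy × A) = 8.39 × 10^5 / (0.29 × 3.94 × 10^5) = 7.343 m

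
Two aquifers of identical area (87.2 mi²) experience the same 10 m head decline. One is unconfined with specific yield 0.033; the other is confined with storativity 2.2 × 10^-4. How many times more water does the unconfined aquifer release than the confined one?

ΔV_u / ΔV_c ≈ 150

A = 87.2 mi² = 2.258 × 10^8 m²
Unconfined: ΔV_u = Sy × A × Δh = 0.033 × 2.258 × 10^8 × 10 = 7.453 × 10^7 m³
Confined: ΔV_c = S × A × Δh = 2.2 × 10^-4 × 2.258 × 10^8 × 10 = 4.969 × 10^5 m³
Ratio = ΔV_u / ΔV_c = Sy / S = 0.033 / 2.2 × 10^-4 = 150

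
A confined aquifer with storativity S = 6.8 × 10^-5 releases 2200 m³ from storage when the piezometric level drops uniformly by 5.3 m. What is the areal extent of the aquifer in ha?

A = ΔV / (S × Δh) = 2200 / (6.8 × 10^-5 × 5.3) = 6.104 × 10^6 m²
A = 6.104 × 10^6 m² = 610.4 ha

A ≈ 610 ha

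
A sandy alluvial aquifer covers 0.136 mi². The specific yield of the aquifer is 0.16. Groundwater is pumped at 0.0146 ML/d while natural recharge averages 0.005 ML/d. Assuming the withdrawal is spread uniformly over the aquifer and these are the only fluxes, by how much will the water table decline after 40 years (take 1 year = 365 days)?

A = 0.136 mi² = 3.522 × 10^5 m²
Net abstraction = 0.0146 − 0.005 = 0.0096 ML/d
Q_net = 0.0096 ML/d = 9.6 m³/d
t = 40 years = 14600 d
ΔV = Q × t = 9.6 m³/d × 14600 d = 1.402 × 10^5 m³
Δh = ΔV / (Sy × A) = 1.402 × 10^5 / (0.16 × 3.522 × 10^5) = 2.487 m

Δh ≈ 2.49 m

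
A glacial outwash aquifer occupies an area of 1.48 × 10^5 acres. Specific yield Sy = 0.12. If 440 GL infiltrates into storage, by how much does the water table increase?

A = 1.48 × 10^5 acres = 5.989 × 10^8 m²
ΔV = 440 GL = 4.4 × 10^8 m³
Δh = ΔV / (Sy × A) = 4.4 × 10^8 m³ / (0.12 × 5.989 × 10^8 m²) = 6.122 m

Δh ≈ 6.12 m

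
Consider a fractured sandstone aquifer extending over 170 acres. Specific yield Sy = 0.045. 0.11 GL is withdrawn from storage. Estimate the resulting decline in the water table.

A = 170 acres = 6.88 × 10^5 m²
ΔV = 0.11 GL = 1.1 × 10^5 m³
Δh = ΔV / (Sy × A) = 1.1 × 10^5 m³ / (0.045 × 6.88 × 10^5 m²) = 3.553 m

Δh ≈ 3.55 m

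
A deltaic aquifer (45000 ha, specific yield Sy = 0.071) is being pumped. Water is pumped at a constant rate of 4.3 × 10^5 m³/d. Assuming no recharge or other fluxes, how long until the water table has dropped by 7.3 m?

t ≈ 542 days

A = 45000 ha = 4.5 × 10^8 m²
ΔV = Sy × A × Δh = 0.071 × 4.5 × 10^8 × 7.3 = 2.332 × 10^8 m³
t = ΔV / Q = 2.332 × 10^8 m³ / 4.3 × 10^5 m³/d = 542.4 d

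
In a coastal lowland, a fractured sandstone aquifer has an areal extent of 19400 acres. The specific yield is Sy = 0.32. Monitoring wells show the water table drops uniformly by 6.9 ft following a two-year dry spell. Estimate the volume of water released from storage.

A = 19400 acres = 7.851 × 10^7 m²
Δh = 6.9 ft = 2.103 m
ΔV = Sy × A × Δh = 0.32 × 7.851 × 10^7 m² × 2.103 m = 5.284 × 10^7 m³

ΔV ≈ 5.28 × 10^7 m³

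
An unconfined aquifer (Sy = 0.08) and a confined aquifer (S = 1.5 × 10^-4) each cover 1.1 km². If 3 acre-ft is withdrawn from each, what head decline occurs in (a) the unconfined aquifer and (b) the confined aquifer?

Δh_u ≈ 0.0421 m; Δh_c ≈ 22.4 m

A = 1.1 km² = 1.1 × 10^6 m²
ΔV = 3 acre-ft = 3700 m³
Unconfined: Δh_u = ΔV/(Sy·A) = 3700/(0.08 × 1.1 × 10^6) = 0.04205 m
Confined: Δh_c = ΔV/(S·A) = 3700/(1.5 × 10^-4 × 1.1 × 10^6) = 22.43 m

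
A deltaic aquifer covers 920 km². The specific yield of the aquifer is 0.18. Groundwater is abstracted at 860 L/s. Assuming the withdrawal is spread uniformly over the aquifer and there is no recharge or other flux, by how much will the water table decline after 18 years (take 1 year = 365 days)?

Δh ≈ 2.95 m

A = 920 km² = 9.2 × 10^8 m²
Q = 860 L/s = 74300 m³/d
t = 18 years = 6570 d
ΔV = Q × t = 74300 m³/d × 6570 d = 4.882 × 10^8 m³
Δh = ΔV / (Sy × A) = 4.882 × 10^8 / (0.18 × 9.2 × 10^8) = 2.948 m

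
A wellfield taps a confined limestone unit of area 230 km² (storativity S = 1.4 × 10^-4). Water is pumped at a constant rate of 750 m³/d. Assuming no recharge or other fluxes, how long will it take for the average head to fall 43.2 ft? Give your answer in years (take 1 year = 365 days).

t ≈ 1.55 years

A = 230 km² = 2.3 × 10^8 m²
Δh = 43.2 ft = 13.17 m
ΔV = S × A × Δh = 1.4 × 10^-4 × 2.3 × 10^8 × 13.17 = 4.24 × 10^5 m³
t = ΔV / Q = 4.24 × 10^5 m³ / 750 m³/d = 565.3 d
t = 565.3 d ≈ 1.549 years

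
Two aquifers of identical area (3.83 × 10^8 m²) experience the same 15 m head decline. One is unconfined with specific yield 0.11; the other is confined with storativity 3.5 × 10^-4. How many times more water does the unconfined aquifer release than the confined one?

ΔV_u / ΔV_c ≈ 314

Unconfined: ΔV_u = Sy × A × Δh = 0.11 × 3.83 × 10^8 × 15 = 6.319 × 10^8 m³
Confined: ΔV_c = S × A × Δh = 3.5 × 10^-4 × 3.83 × 10^8 × 15 = 2.011 × 10^6 m³
Ratio = ΔV_u / ΔV_c = Sy / S = 0.11 / 3.5 × 10^-4 = 314.3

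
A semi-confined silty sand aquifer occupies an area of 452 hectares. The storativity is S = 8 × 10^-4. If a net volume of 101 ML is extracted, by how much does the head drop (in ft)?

Δh ≈ 91.6 ft

A = 452 hectares = 4.52 × 10^6 m²
ΔV = 101 ML = 1.01 × 10^5 m³
Δh = ΔV / (S × A) = 1.01 × 10^5 m³ / (8 × 10^-4 × 4.52 × 10^6 m²) = 27.93 m
Δh = 27.93 m = 91.64 ft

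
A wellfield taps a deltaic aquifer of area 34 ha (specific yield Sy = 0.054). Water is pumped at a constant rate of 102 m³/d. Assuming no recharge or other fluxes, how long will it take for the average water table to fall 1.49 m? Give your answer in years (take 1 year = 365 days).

A = 34 ha = 3.4 × 10^5 m²
ΔV = Sy × A × Δh = 0.054 × 3.4 × 10^5 × 1.49 = 27360 m³
t = ΔV / Q = 27360 m³ / 102 m³/d = 268.2 d
t = 268.2 d ≈ 0.7348 years

t ≈ 0.735 years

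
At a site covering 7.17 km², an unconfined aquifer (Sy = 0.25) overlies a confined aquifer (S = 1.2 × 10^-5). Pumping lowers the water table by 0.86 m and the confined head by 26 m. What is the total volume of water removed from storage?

A = 7.17 km² = 7.17 × 10^6 m²
Unconfined: ΔV_u = Sy × A × Δh_u = 0.25 × 7.17 × 10^6 × 0.86 = 1.542 × 10^6 m³
Confined: ΔV_c = S × A × Δh_c = 1.2 × 10^-5 × 7.17 × 10^6 × 26 = 2237 m³
Total ΔV = 1.542 × 10^6 + 2237 = 1.544 × 10^6 m³

ΔV ≈ 1.54 × 10^6 m³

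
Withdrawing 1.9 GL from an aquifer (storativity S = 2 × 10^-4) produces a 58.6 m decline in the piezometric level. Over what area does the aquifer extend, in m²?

ΔV = 1.9 GL = 1.9 × 10^6 m³
A = ΔV / (S × Δh) = 1.9 × 10^6 / (2 × 10^-4 × 58.6) = 1.621 × 10^8 m²

A ≈ 1.62 × 10^8 m²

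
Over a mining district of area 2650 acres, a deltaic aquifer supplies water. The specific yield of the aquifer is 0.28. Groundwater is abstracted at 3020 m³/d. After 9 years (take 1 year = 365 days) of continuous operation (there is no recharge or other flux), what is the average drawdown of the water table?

A = 2650 acres = 1.072 × 10^7 m²
t = 9 years = 3285 d
ΔV = Q × t = 3020 m³/d × 3285 d = 9.921 × 10^6 m³
Δh = ΔV / (Sy × A) = 9.921 × 10^6 / (0.28 × 1.072 × 10^7) = 3.304 m

Δh ≈ 3.3 m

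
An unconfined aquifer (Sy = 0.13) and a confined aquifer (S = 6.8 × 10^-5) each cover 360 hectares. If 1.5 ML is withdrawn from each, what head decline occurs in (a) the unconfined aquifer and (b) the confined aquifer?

Δh_u ≈ 0.00321 m; Δh_c ≈ 6.13 m

A = 360 hectares = 3.6 × 10^6 m²
ΔV = 1.5 ML = 1500 m³
Unconfined: Δh_u = ΔV/(Sy·A) = 1500/(0.13 × 3.6 × 10^6) = 0.003205 m
Confined: Δh_c = ΔV/(S·A) = 1500/(6.8 × 10^-5 × 3.6 × 10^6) = 6.127 m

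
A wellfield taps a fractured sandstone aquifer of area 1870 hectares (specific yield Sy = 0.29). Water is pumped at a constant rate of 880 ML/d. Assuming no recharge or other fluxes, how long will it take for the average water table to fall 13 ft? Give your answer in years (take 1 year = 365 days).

A = 1870 hectares = 1.87 × 10^7 m²
Δh = 13 ft = 3.962 m
ΔV = Sy × A × Δh = 0.29 × 1.87 × 10^7 × 3.962 = 2.149 × 10^7 m³
Q = 880 ML/d = 8.8 × 10^5 m³/d
t = ΔV / Q = 2.149 × 10^7 m³ / 8.8 × 10^5 m³/d = 24.42 d
t = 24.42 d ≈ 0.0669 years

t ≈ 0.0669 years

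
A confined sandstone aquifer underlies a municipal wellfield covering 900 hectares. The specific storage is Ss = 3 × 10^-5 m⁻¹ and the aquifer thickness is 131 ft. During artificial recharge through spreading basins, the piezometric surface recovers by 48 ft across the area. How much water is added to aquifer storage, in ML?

b = 131 ft = 39.93 m
S = Ss × b = 3 × 10^-5 m⁻¹ × 39.93 m = 1.198 × 10^-3
A = 900 hectares = 9 × 10^6 m²
Δh = 48 ft = 14.63 m
ΔV = S × A × Δh = 0.001198 × 9 × 10^6 m² × 14.63 m = 1.577 × 10^5 m³
ΔV = 1.577 × 10^5 m³ = 157.7 ML

ΔV ≈ 158 ML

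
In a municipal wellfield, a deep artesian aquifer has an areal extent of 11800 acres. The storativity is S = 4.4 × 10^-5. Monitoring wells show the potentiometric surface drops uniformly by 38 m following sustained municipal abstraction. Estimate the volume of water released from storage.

ΔV ≈ 79800 m³

A = 11800 acres = 4.775 × 10^7 m²
ΔV = S × A × Δh = 4.4 × 10^-5 × 4.775 × 10^7 m² × 38 m = 79840 m³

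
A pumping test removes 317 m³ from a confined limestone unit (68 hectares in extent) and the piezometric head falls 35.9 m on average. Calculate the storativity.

S ≈ 1.3 × 10^-5

A = 68 hectares = 6.8 × 10^5 m²
S = ΔV / (A × Δh) = 317 m³ / (6.8 × 10^5 m² × 35.9 m) = 1.299 × 10^-5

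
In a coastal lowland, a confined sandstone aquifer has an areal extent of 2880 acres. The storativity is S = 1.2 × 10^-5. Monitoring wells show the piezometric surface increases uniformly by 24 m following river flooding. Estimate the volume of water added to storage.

ΔV ≈ 3360 m³

A = 2880 acres = 1.165 × 10^7 m²
ΔV = S × A × Δh = 1.2 × 10^-5 × 1.165 × 10^7 m² × 24 m = 3357 m³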